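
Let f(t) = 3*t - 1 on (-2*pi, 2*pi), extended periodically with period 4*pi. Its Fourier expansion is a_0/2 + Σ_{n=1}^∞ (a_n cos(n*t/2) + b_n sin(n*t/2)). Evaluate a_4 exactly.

0

a_4 = (1/(2*pi)) ∫_{-2*pi}^{2*pi} f(t) cos(2*t) dt.
Integrating by parts (boundary term plus one more integral), an antiderivative of (3*t - 1) cos(2*t) is 3*t*sin(2*t)/2 - sin(2*t)/2 + 3*cos(2*t)/4; evaluating from -2*pi to 2*pi: ∫_{-2*pi}^{2*pi} (3*t - 1) cos(2*t) dt = (3/4) - (3/4) = 0.
Hence a_4 = (1/(2*pi))·(0) = 0.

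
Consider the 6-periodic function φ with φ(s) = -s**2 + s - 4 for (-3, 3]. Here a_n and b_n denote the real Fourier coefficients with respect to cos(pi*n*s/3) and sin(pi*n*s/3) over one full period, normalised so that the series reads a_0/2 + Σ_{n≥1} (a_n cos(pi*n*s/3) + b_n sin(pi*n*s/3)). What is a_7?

a_7 = 1/3 ∫_{-3}^{3} φ(s) cos(7*pi*s/3) ds.
Integrating by parts twice (tabular method), an antiderivative of (-s**2 + s - 4) cos(7*pi*s/3) is -3*s**2*sin(7*pi*s/3)/(7*pi) + 3*s*sin(7*pi*s/3)/(7*pi) - 18*s*cos(7*pi*s/3)/(49*pi**2) - 12*sin(7*pi*s/3)/(7*pi) + 54*sin(7*pi*s/3)/(343*pi**3) + 9*cos(7*pi*s/3)/(49*pi**2); evaluating from -3 to 3: ∫_{-3}^{3} (-s**2 + s - 4) cos(7*pi*s/3) ds = (45/(49*pi**2)) - (-9/(7*pi**2)) = 108/(49*pi**2).
Hence a_7 = (1/3)·(108/(49*pi**2)) = 36/(49*pi**2).

36/(49*pi**2)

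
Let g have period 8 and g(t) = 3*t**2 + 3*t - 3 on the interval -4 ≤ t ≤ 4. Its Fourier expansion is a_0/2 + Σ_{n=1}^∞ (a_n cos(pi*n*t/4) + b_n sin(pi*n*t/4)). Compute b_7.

24/(7*pi)

b_7 = 1/4 ∫_{-4}^{4} g(t) sin(7*pi*t/4) dt.
Integrating by parts twice (tabular method), an antiderivative of (3*t**2 + 3*t - 3) sin(7*pi*t/4) is -12*t**2*cos(7*pi*t/4)/(7*pi) + 96*t*sin(7*pi*t/4)/(49*pi**2) - 12*t*cos(7*pi*t/4)/(7*pi) + 48*sin(7*pi*t/4)/(49*pi**2) + 384*cos(7*pi*t/4)/(343*pi**3) + 12*cos(7*pi*t/4)/(7*pi); evaluating from -4 to 4: ∫_{-4}^{4} (3*t**2 + 3*t - 3) sin(7*pi*t/4) dt = (12*(-32 + 931*pi**2)/(343*pi**3)) - (12*(-32 + 539*pi**2)/(343*pi**3)) = 96/(7*pi).
Hence b_7 = (1/4)·(96/(7*pi)) = 24/(7*pi).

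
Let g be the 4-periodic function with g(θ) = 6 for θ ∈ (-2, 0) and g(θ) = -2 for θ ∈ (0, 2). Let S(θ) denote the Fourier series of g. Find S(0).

2

At θ = 0 the one-sided limits are g(0^-) = 6 and g(0^+) = -2.
By Dirichlet's theorem the series converges to their average, [(6) + (-2)]/2 = 2.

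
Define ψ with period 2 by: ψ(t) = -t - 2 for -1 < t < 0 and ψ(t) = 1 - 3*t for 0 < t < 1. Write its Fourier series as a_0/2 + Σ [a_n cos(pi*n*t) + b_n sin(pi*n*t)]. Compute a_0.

a_0 = ∫_{-1}^{1} ψ(t) dt = -2.

-2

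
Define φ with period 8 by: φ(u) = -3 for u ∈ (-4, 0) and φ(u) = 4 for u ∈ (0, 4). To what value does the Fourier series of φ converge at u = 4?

1/2

At u = 4 the one-sided limits are φ(4^-) = 4 and φ(4^+) = -3.
By Dirichlet's theorem the series converges to their average, [(4) + (-3)]/2 = 1/2.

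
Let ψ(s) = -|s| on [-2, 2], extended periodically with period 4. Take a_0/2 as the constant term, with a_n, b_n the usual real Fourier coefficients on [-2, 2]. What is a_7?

8/(49*pi**2)

a_7 = 1/2 ∫_{-2}^{2} ψ(s) cos(7*pi*s/2) ds.
ψ is even and cos(7*pi*s/2) is even, so the integrand is even and a_7 = ∫_0^{2} ψ(s) cos(7*pi*s/2) ds.
Integrating by parts (boundary term plus one more integral), an antiderivative of (-s) cos(7*pi*s/2) is -2*s*sin(7*pi*s/2)/(7*pi) - 4*cos(7*pi*s/2)/(49*pi**2); evaluating from 0 to 2: ∫_{0}^{2} (-s) cos(7*pi*s/2) ds = (4/(49*pi**2)) - (-4/(49*pi**2)) = 8/(49*pi**2).
Hence a_7 = 8/(49*pi**2).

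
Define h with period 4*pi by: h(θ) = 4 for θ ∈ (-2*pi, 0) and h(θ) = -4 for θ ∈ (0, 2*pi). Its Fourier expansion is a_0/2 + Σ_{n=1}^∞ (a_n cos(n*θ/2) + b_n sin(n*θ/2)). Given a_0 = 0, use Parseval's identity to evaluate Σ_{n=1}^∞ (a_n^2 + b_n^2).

Parseval: a_0^2/2 + Σ_{n≥1} (a_n^2+b_n^2) = (1/(2*pi)) ∫_{-2*pi}^{2*pi} h(θ)^2 dθ = 32.
Subtract a_0^2/2 = 0: Σ (a_n^2+b_n^2) = 32.

32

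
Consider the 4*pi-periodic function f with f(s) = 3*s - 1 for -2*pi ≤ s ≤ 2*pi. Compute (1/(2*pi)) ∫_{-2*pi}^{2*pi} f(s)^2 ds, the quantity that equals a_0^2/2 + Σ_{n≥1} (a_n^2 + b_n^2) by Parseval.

(1/(2*pi)) ∫_{-2*pi}^{2*pi} f(s)^2 ds = (1/(2*pi)) · (4*pi + 48*pi**3) = 2 + 24*pi**2.

2 + 24*pi**2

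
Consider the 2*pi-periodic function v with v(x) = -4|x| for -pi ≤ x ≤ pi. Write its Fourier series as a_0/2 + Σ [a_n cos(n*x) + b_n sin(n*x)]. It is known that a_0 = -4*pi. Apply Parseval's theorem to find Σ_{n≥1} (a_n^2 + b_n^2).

8*pi**2/3

Parseval: a_0^2/2 + Σ_{n≥1} (a_n^2+b_n^2) = 1/pi ∫_{-pi}^{pi} v(x)^2 dx = 32*pi**2/3.
Subtract a_0^2/2 = 8*pi**2: Σ (a_n^2+b_n^2) = 8*pi**2/3.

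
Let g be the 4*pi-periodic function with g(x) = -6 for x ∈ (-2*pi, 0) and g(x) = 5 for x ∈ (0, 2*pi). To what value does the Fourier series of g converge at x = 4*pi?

-1/2

x = 4*pi differs from x = 0 by 1 full period(s), and the series is 4*pi-periodic.
At x = 0 the one-sided limits are g(0^-) = -6 and g(0^+) = 5.
By Dirichlet's theorem the series converges to their average, [(-6) + (5)]/2 = -1/2.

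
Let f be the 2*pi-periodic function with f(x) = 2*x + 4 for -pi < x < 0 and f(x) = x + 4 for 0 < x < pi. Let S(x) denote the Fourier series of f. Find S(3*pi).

4 - pi/2

x = 3*pi differs from x = pi by 1 full period(s), and the series is 2*pi-periodic.
At x = pi the one-sided limits are f(pi^-) = pi + 4 and f(pi^+) = 4 - 2*pi.
By Dirichlet's theorem the series converges to their average, [(pi + 4) + (4 - 2*pi)]/2 = 4 - pi/2.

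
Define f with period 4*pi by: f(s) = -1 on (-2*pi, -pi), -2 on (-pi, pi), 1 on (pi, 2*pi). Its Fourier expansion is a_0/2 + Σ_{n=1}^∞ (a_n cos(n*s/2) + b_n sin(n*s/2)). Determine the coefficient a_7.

a_7 = (1/(2*pi)) ∫_{-2*pi}^{2*pi} f(s) cos(7*s/2) ds.
Split the integral at the breakpoints.
Directly, an antiderivative of (-1) cos(7*s/2) is -2*sin(7*s/2)/7; evaluating from -2*pi to -pi: ∫_{-2*pi}^{-pi} (-1) cos(7*s/2) ds = (-2/7) - (0) = -2/7.
Directly, an antiderivative of (-2) cos(7*s/2) is -4*sin(7*s/2)/7; evaluating from -pi to pi: ∫_{-pi}^{pi} (-2) cos(7*s/2) ds = (4/7) - (-4/7) = 8/7.
Directly, an antiderivative of (1) cos(7*s/2) is 2*sin(7*s/2)/7; evaluating from pi to 2*pi: ∫_{pi}^{2*pi} (1) cos(7*s/2) ds = (0) - (-2/7) = 2/7.
Summing the pieces and multiplying by (1/(2*pi)) gives a_7 = 4/(7*pi).

4/(7*pi)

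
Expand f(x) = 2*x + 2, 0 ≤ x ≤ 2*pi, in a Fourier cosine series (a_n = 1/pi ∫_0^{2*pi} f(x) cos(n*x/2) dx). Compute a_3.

a_3 = 1/pi ∫_0^{2*pi} (2*x + 2) cos(3*x/2) dx.
Integrating by parts (boundary term plus one more integral), an antiderivative of (2*x + 2) cos(3*x/2) is 4*x*sin(3*x/2)/3 + 4*sin(3*x/2)/3 + 8*cos(3*x/2)/9; evaluating from 0 to 2*pi: ∫_{0}^{2*pi} (2*x + 2) cos(3*x/2) dx = (-8/9) - (8/9) = -16/9.
Hence a_3 = (1/pi)·(-16/9) = -16/(9*pi).

-16/(9*pi)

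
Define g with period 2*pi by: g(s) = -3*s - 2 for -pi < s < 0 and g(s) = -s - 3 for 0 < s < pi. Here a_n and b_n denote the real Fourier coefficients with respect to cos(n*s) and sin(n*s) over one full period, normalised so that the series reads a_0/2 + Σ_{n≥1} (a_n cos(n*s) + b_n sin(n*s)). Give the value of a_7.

-4/(49*pi)

a_7 = 1/pi ∫_{-pi}^{pi} g(s) cos(7*s) ds.
Split the integral at the breakpoints.
Integrating by parts (boundary term plus one more integral), an antiderivative of (-3*s - 2) cos(7*s) is -3*s*sin(7*s)/7 - 2*sin(7*s)/7 - 3*cos(7*s)/49; evaluating from -pi to 0: ∫_{-pi}^{0} (-3*s - 2) cos(7*s) ds = (-3/49) - (3/49) = -6/49.
Integrating by parts (boundary term plus one more integral), an antiderivative of (-s - 3) cos(7*s) is -s*sin(7*s)/7 - 3*sin(7*s)/7 - cos(7*s)/49; evaluating from 0 to pi: ∫_{0}^{pi} (-s - 3) cos(7*s) ds = (1/49) - (-1/49) = 2/49.
Summing the pieces and multiplying by (1/pi) gives a_7 = -4/(49*pi).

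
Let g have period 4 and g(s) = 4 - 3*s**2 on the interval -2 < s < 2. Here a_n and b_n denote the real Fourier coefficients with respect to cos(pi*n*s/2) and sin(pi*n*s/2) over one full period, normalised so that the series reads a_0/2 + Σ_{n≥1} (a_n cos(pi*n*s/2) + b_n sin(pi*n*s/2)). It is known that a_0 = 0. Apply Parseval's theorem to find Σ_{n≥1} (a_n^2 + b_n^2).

Parseval: a_0^2/2 + Σ_{n≥1} (a_n^2+b_n^2) = 1/2 ∫_{-2}^{2} g(s)^2 ds = 128/5.
Subtract a_0^2/2 = 0: Σ (a_n^2+b_n^2) = 128/5.

128/5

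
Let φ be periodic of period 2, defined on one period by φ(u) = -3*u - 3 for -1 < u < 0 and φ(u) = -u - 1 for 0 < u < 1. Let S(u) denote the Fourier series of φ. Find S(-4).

u = -4 differs from u = 0 by -2 full period(s), and the series is 2-periodic.
At u = 0 the one-sided limits are φ(0^-) = -3 and φ(0^+) = -1.
By Dirichlet's theorem the series converges to their average, [(-3) + (-1)]/2 = -2.

-2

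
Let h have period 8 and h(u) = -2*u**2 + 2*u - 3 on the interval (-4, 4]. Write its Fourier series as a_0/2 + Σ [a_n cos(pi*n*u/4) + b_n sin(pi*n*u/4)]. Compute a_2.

a_2 = 1/4 ∫_{-4}^{4} h(u) cos(pi*u/2) du.
Integrating by parts twice (tabular method), an antiderivative of (-2*u**2 + 2*u - 3) cos(pi*u/2) is -4*u**2*sin(pi*u/2)/pi + 4*u*sin(pi*u/2)/pi - 16*u*cos(pi*u/2)/pi**2 - 6*sin(pi*u/2)/pi + 32*sin(pi*u/2)/pi**3 + 8*cos(pi*u/2)/pi**2; evaluating from -4 to 4: ∫_{-4}^{4} (-2*u**2 + 2*u - 3) cos(pi*u/2) du = (-56/pi**2) - (72/pi**2) = -128/pi**2.
Hence a_2 = (1/4)·(-128/pi**2) = -32/pi**2.

-32/pi**2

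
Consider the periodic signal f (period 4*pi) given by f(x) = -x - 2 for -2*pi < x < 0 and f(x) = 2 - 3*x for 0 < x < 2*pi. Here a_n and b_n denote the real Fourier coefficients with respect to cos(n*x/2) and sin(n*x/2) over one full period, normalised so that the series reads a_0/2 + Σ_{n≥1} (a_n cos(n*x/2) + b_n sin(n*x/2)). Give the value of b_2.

b_2 = (1/(2*pi)) ∫_{-2*pi}^{2*pi} f(x) sin(x) dx.
Split the integral at the breakpoints.
Integrating by parts (boundary term plus one more integral), an antiderivative of (-x - 2) sin(x) is x*cos(x) - sin(x) + 2*cos(x); evaluating from -2*pi to 0: ∫_{-2*pi}^{0} (-x - 2) sin(x) dx = (2) - (2 - 2*pi) = 2*pi.
Integrating by parts (boundary term plus one more integral), an antiderivative of (2 - 3*x) sin(x) is 3*x*cos(x) - 3*sin(x) - 2*cos(x); evaluating from 0 to 2*pi: ∫_{0}^{2*pi} (2 - 3*x) sin(x) dx = (-2 + 6*pi) - (-2) = 6*pi.
Summing the pieces and multiplying by (1/(2*pi)) gives b_2 = 4.

4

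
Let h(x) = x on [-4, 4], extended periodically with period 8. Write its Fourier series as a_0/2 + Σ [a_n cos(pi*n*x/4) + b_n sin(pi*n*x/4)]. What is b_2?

b_2 = 1/4 ∫_{-4}^{4} h(x) sin(pi*x/2) dx.
h is odd and sin(pi*x/2) is odd, so the integrand is even and b_2 = 1/2 ∫_0^{4} h(x) sin(pi*x/2) dx.
Integrating by parts (boundary term plus one more integral), an antiderivative of (x) sin(pi*x/2) is -2*x*cos(pi*x/2)/pi + 4*sin(pi*x/2)/pi**2; evaluating from 0 to 4: ∫_{0}^{4} (x) sin(pi*x/2) dx = (-8/pi) - (0) = -8/pi.
Hence b_2 = (1/2)·(-8/pi) = -4/pi.

-4/pi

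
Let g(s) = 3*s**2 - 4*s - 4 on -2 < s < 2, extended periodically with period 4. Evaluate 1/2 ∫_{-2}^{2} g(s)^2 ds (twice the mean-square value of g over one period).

1024/15

1/2 ∫_{-2}^{2} g(s)^2 ds = 1/2 · (2048/15) = 1024/15.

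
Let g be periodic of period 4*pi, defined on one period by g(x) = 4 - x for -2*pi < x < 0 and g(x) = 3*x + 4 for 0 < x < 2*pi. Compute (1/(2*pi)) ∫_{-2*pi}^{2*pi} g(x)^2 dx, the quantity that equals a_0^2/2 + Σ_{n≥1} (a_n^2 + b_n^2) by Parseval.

32 + 32*pi + 40*pi**2/3

(1/(2*pi)) ∫_{-2*pi}^{2*pi} g(x)^2 dx = (1/(2*pi)) · (16*pi*(12 + 12*pi + 5*pi**2)/3) = 32 + 32*pi + 40*pi**2/3.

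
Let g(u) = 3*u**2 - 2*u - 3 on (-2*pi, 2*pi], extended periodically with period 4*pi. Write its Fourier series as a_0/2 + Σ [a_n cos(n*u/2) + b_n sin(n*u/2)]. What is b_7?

-8/7

b_7 = (1/(2*pi)) ∫_{-2*pi}^{2*pi} g(u) sin(7*u/2) du.
Integrating by parts twice (tabular method), an antiderivative of (3*u**2 - 2*u - 3) sin(7*u/2) is -6*u**2*cos(7*u/2)/7 + 24*u*sin(7*u/2)/49 + 4*u*cos(7*u/2)/7 - 8*sin(7*u/2)/49 + 342*cos(7*u/2)/343; evaluating from -2*pi to 2*pi: ∫_{-2*pi}^{2*pi} (3*u**2 - 2*u - 3) sin(7*u/2) du = (-8*pi/7 - 342/343 + 24*pi**2/7) - (-342/343 + 8*pi/7 + 24*pi**2/7) = -16*pi/7.
Hence b_7 = (1/(2*pi))·(-16*pi/7) = -8/7.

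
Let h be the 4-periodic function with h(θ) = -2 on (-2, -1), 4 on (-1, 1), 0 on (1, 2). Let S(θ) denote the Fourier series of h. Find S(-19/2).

-2

θ = -19/2 differs from θ = -3/2 by -2 full period(s), and the series is 4-periodic.
h is continuous at θ = -3/2 with value -2, so the series converges to -2 there.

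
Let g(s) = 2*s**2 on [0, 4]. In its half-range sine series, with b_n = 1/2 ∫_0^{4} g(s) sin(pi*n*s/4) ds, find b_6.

b_6 = 1/2 ∫_0^{4} (2*s**2) sin(3*pi*s/2) ds.
Integrating by parts twice (tabular method), an antiderivative of (2*s**2) sin(3*pi*s/2) is -4*s**2*cos(3*pi*s/2)/(3*pi) + 16*s*sin(3*pi*s/2)/(9*pi**2) + 32*cos(3*pi*s/2)/(27*pi**3); evaluating from 0 to 4: ∫_{0}^{4} (2*s**2) sin(3*pi*s/2) ds = (32*(1 - 18*pi**2)/(27*pi**3)) - (32/(27*pi**3)) = -64/(3*pi).
Hence b_6 = (1/2)·(-64/(3*pi)) = -32/(3*pi).

-32/(3*pi)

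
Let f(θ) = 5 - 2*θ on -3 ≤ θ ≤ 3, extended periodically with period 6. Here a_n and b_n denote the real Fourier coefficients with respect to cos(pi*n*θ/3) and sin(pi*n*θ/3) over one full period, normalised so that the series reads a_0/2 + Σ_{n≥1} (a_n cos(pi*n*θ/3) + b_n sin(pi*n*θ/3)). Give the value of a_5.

a_5 = 1/3 ∫_{-3}^{3} f(θ) cos(5*pi*θ/3) dθ.
Integrating by parts (boundary term plus one more integral), an antiderivative of (5 - 2*θ) cos(5*pi*θ/3) is -6*θ*sin(5*pi*θ/3)/(5*pi) + 3*sin(5*pi*θ/3)/pi - 18*cos(5*pi*θ/3)/(25*pi**2); evaluating from -3 to 3: ∫_{-3}^{3} (5 - 2*θ) cos(5*pi*θ/3) dθ = (18/(25*pi**2)) - (18/(25*pi**2)) = 0.
Hence a_5 = (1/3)·(0) = 0.

0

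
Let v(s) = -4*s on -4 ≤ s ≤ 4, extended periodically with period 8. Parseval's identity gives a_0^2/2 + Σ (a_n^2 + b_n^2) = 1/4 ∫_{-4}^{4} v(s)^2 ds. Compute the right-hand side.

512/3

1/4 ∫_{-4}^{4} v(s)^2 ds = 1/4 · (2048/3) = 512/3.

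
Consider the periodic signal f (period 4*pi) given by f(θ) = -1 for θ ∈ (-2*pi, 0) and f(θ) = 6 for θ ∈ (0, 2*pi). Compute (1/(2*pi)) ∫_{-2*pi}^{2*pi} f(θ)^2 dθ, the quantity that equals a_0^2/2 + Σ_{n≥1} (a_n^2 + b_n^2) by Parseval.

(1/(2*pi)) ∫_{-2*pi}^{2*pi} f(θ)^2 dθ = (1/(2*pi)) · (74*pi) = 37.

37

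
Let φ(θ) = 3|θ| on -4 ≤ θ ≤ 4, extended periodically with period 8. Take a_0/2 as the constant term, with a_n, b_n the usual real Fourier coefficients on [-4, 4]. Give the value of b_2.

b_2 = 1/4 ∫_{-4}^{4} φ(θ) sin(pi*θ/2) dθ.
φ is even and sin(pi*θ/2) is odd, so the integrand is odd over a symmetric interval and the integral vanishes.

0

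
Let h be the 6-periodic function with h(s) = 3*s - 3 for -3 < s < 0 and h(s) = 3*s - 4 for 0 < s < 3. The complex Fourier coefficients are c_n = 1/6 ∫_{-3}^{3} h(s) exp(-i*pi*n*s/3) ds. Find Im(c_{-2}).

Since h is real-valued, Im(c_{-2}) = -1/6 ∫_{-3}^{3} h(s) sin(-2*pi*s/3) ds = b_{2}/2.
Split the integral at the breakpoints.
Integrating by parts (boundary term plus one more integral), an antiderivative of (3*s - 3) sin(-2*pi*s/3) is 9*s*cos(2*pi*s/3)/(2*pi) - 27*sin(2*pi*s/3)/(4*pi**2) - 9*cos(2*pi*s/3)/(2*pi); evaluating from -3 to 0: ∫_{-3}^{0} (3*s - 3) sin(-2*pi*s/3) ds = (-9/(2*pi)) - (-18/pi) = 27/(2*pi).
Integrating by parts (boundary term plus one more integral), an antiderivative of (3*s - 4) sin(-2*pi*s/3) is 9*s*cos(2*pi*s/3)/(2*pi) - 27*sin(2*pi*s/3)/(4*pi**2) - 6*cos(2*pi*s/3)/pi; evaluating from 0 to 3: ∫_{0}^{3} (3*s - 4) sin(-2*pi*s/3) ds = (15/(2*pi)) - (-6/pi) = 27/(2*pi).
So ∫_{-3}^{3} h(s) sin(-2*pi*s/3) ds = 27/pi.
Hence Im(c_{-2}) = (-1/6)·(27/pi) = -9/(2*pi).

-9/(2*pi)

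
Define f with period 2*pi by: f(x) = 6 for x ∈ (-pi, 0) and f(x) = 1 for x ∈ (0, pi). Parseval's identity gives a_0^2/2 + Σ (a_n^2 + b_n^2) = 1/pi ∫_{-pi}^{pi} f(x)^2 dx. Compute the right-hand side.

1/pi ∫_{-pi}^{pi} f(x)^2 dx = 1/pi · (37*pi) = 37.

37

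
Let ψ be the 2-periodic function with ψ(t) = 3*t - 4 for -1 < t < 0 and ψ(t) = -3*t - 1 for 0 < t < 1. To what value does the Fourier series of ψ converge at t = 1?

-11/2

t = 1 differs from t = -1 by 1 full period(s), and the series is 2-periodic.
At t = -1 the one-sided limits are ψ(-1^-) = -4 and ψ(-1^+) = -7.
By Dirichlet's theorem the series converges to their average, [(-4) + (-7)]/2 = -11/2.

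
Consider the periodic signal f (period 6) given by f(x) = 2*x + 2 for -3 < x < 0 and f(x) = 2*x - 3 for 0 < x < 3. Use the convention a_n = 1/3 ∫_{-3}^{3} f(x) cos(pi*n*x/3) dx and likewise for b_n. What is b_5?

2/(5*pi)

b_5 = 1/3 ∫_{-3}^{3} f(x) sin(5*pi*x/3) dx.
Split the integral at the breakpoints.
Integrating by parts (boundary term plus one more integral), an antiderivative of (2*x + 2) sin(5*pi*x/3) is -6*x*cos(5*pi*x/3)/(5*pi) + 18*sin(5*pi*x/3)/(25*pi**2) - 6*cos(5*pi*x/3)/(5*pi); evaluating from -3 to 0: ∫_{-3}^{0} (2*x + 2) sin(5*pi*x/3) dx = (-6/(5*pi)) - (-12/(5*pi)) = 6/(5*pi).
Integrating by parts (boundary term plus one more integral), an antiderivative of (2*x - 3) sin(5*pi*x/3) is -6*x*cos(5*pi*x/3)/(5*pi) + 18*sin(5*pi*x/3)/(25*pi**2) + 9*cos(5*pi*x/3)/(5*pi); evaluating from 0 to 3: ∫_{0}^{3} (2*x - 3) sin(5*pi*x/3) dx = (9/(5*pi)) - (9/(5*pi)) = 0.
Summing the pieces and multiplying by (1/3) gives b_5 = 2/(5*pi).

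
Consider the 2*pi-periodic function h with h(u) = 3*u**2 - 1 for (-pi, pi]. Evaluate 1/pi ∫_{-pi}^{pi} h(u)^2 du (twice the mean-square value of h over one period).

1/pi ∫_{-pi}^{pi} h(u)^2 du = 1/pi · (-4*pi**3 + 2*pi + 18*pi**5/5) = -4*pi**2 + 2 + 18*pi**4/5.

-4*pi**2 + 2 + 18*pi**4/5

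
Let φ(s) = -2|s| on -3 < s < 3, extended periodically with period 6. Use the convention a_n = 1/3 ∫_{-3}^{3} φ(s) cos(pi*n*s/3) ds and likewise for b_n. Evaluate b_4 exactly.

b_4 = 1/3 ∫_{-3}^{3} φ(s) sin(4*pi*s/3) ds.
φ is even and sin(4*pi*s/3) is odd, so the integrand is odd over a symmetric interval and the integral vanishes.

0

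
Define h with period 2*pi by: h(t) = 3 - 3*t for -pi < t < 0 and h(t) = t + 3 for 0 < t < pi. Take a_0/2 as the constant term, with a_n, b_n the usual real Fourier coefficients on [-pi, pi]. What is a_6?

a_6 = 1/pi ∫_{-pi}^{pi} h(t) cos(6*t) dt.
Split the integral at the breakpoints.
Integrating by parts (boundary term plus one more integral), an antiderivative of (3 - 3*t) cos(6*t) is -t*sin(6*t)/2 + sin(6*t)/2 - cos(6*t)/12; evaluating from -pi to 0: ∫_{-pi}^{0} (3 - 3*t) cos(6*t) dt = (-1/12) - (-1/12) = 0.
Integrating by parts (boundary term plus one more integral), an antiderivative of (t + 3) cos(6*t) is t*sin(6*t)/6 + sin(6*t)/2 + cos(6*t)/36; evaluating from 0 to pi: ∫_{0}^{pi} (t + 3) cos(6*t) dt = (1/36) - (1/36) = 0.
Summing the pieces and multiplying by (1/pi) gives a_6 = 0.

0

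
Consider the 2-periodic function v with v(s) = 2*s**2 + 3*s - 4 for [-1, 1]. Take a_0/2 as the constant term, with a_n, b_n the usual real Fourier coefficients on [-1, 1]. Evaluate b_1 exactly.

6/pi

b_1 = ∫_{-1}^{1} v(s) sin(pi*s) ds.
Integrating by parts twice (tabular method), an antiderivative of (2*s**2 + 3*s - 4) sin(pi*s) is -2*s**2*cos(pi*s)/pi + 4*s*sin(pi*s)/pi**2 - 3*s*cos(pi*s)/pi + 3*sin(pi*s)/pi**2 + 4*cos(pi*s)/pi**3 + 4*cos(pi*s)/pi; evaluating from -1 to 1: ∫_{-1}^{1} (2*s**2 + 3*s - 4) sin(pi*s) ds = ((-4 + pi**2)/pi**3) - (-5/pi - 4/pi**3) = 6/pi.
Hence b_1 = 6/pi.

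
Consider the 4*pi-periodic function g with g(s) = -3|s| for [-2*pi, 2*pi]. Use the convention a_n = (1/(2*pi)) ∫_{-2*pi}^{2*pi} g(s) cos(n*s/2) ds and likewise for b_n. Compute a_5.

24/(25*pi)

a_5 = (1/(2*pi)) ∫_{-2*pi}^{2*pi} g(s) cos(5*s/2) ds.
g is even and cos(5*s/2) is even, so the integrand is even and a_5 = 1/pi ∫_0^{2*pi} g(s) cos(5*s/2) ds.
Integrating by parts (boundary term plus one more integral), an antiderivative of (-3*s) cos(5*s/2) is -6*s*sin(5*s/2)/5 - 12*cos(5*s/2)/25; evaluating from 0 to 2*pi: ∫_{0}^{2*pi} (-3*s) cos(5*s/2) ds = (12/25) - (-12/25) = 24/25.
Hence a_5 = (1/pi)·(24/25) = 24/(25*pi).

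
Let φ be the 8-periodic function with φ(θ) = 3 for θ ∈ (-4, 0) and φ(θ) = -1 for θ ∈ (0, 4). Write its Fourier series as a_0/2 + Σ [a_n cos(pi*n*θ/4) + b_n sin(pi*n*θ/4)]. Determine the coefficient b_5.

-8/(5*pi)

b_5 = 1/4 ∫_{-4}^{4} φ(θ) sin(5*pi*θ/4) dθ.
Split the integral at the breakpoints.
Directly, an antiderivative of (3) sin(5*pi*θ/4) is -12*cos(5*pi*θ/4)/(5*pi); evaluating from -4 to 0: ∫_{-4}^{0} (3) sin(5*pi*θ/4) dθ = (-12/(5*pi)) - (12/(5*pi)) = -24/(5*pi).
Directly, an antiderivative of (-1) sin(5*pi*θ/4) is 4*cos(5*pi*θ/4)/(5*pi); evaluating from 0 to 4: ∫_{0}^{4} (-1) sin(5*pi*θ/4) dθ = (-4/(5*pi)) - (4/(5*pi)) = -8/(5*pi).
Summing the pieces and multiplying by (1/4) gives b_5 = -8/(5*pi).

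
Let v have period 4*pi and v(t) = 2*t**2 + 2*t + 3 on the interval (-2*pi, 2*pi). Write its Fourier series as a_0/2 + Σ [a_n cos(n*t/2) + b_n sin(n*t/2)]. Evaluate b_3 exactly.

8/3

b_3 = (1/(2*pi)) ∫_{-2*pi}^{2*pi} v(t) sin(3*t/2) dt.
Integrating by parts twice (tabular method), an antiderivative of (2*t**2 + 2*t + 3) sin(3*t/2) is -4*t**2*cos(3*t/2)/3 + 16*t*sin(3*t/2)/9 - 4*t*cos(3*t/2)/3 + 8*sin(3*t/2)/9 - 22*cos(3*t/2)/27; evaluating from -2*pi to 2*pi: ∫_{-2*pi}^{2*pi} (2*t**2 + 2*t + 3) sin(3*t/2) dt = (22/27 + 8*pi/3 + 16*pi**2/3) - (-8*pi/3 + 22/27 + 16*pi**2/3) = 16*pi/3.
Hence b_3 = (1/(2*pi))·(16*pi/3) = 8/3.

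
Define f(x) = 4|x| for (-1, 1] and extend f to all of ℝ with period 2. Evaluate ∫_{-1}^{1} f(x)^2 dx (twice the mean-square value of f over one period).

32/3

∫_{-1}^{1} f(x)^2 dx = 32/3.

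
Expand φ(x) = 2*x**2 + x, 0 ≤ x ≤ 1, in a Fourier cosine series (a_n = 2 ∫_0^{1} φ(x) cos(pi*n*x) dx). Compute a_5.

-12/(25*pi**2)

a_5 = 2 ∫_0^{1} (2*x**2 + x) cos(5*pi*x) dx.
Integrating by parts twice (tabular method), an antiderivative of (2*x**2 + x) cos(5*pi*x) is 2*x**2*sin(5*pi*x)/(5*pi) + x*sin(5*pi*x)/(5*pi) + 4*x*cos(5*pi*x)/(25*pi**2) - 4*sin(5*pi*x)/(125*pi**3) + cos(5*pi*x)/(25*pi**2); evaluating from 0 to 1: ∫_{0}^{1} (2*x**2 + x) cos(5*pi*x) dx = (-1/(5*pi**2)) - (1/(25*pi**2)) = -6/(25*pi**2).
Hence a_5 = 2·(-6/(25*pi**2)) = -12/(25*pi**2).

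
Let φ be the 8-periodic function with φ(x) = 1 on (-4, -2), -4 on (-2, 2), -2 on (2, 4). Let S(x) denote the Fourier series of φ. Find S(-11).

x = -11 differs from x = -3 by -1 full period(s), and the series is 8-periodic.
φ is continuous at x = -3 with value 1, so the series converges to 1 there.

1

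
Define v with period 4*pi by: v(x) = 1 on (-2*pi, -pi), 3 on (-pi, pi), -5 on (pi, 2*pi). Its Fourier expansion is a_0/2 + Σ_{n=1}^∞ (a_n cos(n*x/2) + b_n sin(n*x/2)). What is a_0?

a_0 = (1/(2*pi)) ∫_{-2*pi}^{2*pi} v(x) dx = (1/(2*pi)) · (2*pi) = 1.

1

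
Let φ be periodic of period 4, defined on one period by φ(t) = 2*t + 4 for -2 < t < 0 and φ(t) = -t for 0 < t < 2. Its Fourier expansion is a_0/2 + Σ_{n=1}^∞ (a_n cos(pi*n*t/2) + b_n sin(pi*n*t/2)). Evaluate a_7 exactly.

12/(49*pi**2)

a_7 = 1/2 ∫_{-2}^{2} φ(t) cos(7*pi*t/2) dt.
Split the integral at the breakpoints.
Integrating by parts (boundary term plus one more integral), an antiderivative of (2*t + 4) cos(7*pi*t/2) is 4*t*sin(7*pi*t/2)/(7*pi) + 8*sin(7*pi*t/2)/(7*pi) + 8*cos(7*pi*t/2)/(49*pi**2); evaluating from -2 to 0: ∫_{-2}^{0} (2*t + 4) cos(7*pi*t/2) dt = (8/(49*pi**2)) - (-8/(49*pi**2)) = 16/(49*pi**2).
Integrating by parts (boundary term plus one more integral), an antiderivative of (-t) cos(7*pi*t/2) is -2*t*sin(7*pi*t/2)/(7*pi) - 4*cos(7*pi*t/2)/(49*pi**2); evaluating from 0 to 2: ∫_{0}^{2} (-t) cos(7*pi*t/2) dt = (4/(49*pi**2)) - (-4/(49*pi**2)) = 8/(49*pi**2).
Summing the pieces and multiplying by (1/2) gives a_7 = 12/(49*pi**2).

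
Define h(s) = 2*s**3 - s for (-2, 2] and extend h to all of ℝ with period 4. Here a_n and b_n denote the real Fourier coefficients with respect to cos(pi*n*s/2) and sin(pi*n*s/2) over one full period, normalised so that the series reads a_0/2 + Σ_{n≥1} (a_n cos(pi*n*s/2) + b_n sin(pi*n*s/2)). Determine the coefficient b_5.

b_5 = 1/2 ∫_{-2}^{2} h(s) sin(5*pi*s/2) ds.
h is odd and sin(5*pi*s/2) is odd, so the integrand is even and b_5 = ∫_0^{2} h(s) sin(5*pi*s/2) ds.
Integrating by parts three times (tabular method), an antiderivative of (2*s**3 - s) sin(5*pi*s/2) is -4*s**3*cos(5*pi*s/2)/(5*pi) + 24*s**2*sin(5*pi*s/2)/(25*pi**2) + 96*s*cos(5*pi*s/2)/(125*pi**3) + 2*s*cos(5*pi*s/2)/(5*pi) - 4*sin(5*pi*s/2)/(25*pi**2) - 192*sin(5*pi*s/2)/(625*pi**4); evaluating from 0 to 2: ∫_{0}^{2} (2*s**3 - s) sin(5*pi*s/2) ds = (4*(-48 + 175*pi**2)/(125*pi**3)) - (0) = 4*(-48 + 175*pi**2)/(125*pi**3).
Hence b_5 = 4*(-48 + 175*pi**2)/(125*pi**3).

4*(-48 + 175*pi**2)/(125*pi**3)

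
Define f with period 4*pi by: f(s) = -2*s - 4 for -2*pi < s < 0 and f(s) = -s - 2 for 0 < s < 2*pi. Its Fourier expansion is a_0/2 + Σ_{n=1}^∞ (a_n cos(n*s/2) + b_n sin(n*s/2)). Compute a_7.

-4/(49*pi)

a_7 = (1/(2*pi)) ∫_{-2*pi}^{2*pi} f(s) cos(7*s/2) ds.
Split the integral at the breakpoints.
Integrating by parts (boundary term plus one more integral), an antiderivative of (-2*s - 4) cos(7*s/2) is -4*s*sin(7*s/2)/7 - 8*sin(7*s/2)/7 - 8*cos(7*s/2)/49; evaluating from -2*pi to 0: ∫_{-2*pi}^{0} (-2*s - 4) cos(7*s/2) ds = (-8/49) - (8/49) = -16/49.
Integrating by parts (boundary term plus one more integral), an antiderivative of (-s - 2) cos(7*s/2) is -2*s*sin(7*s/2)/7 - 4*sin(7*s/2)/7 - 4*cos(7*s/2)/49; evaluating from 0 to 2*pi: ∫_{0}^{2*pi} (-s - 2) cos(7*s/2) ds = (4/49) - (-4/49) = 8/49.
Summing the pieces and multiplying by (1/(2*pi)) gives a_7 = -4/(49*pi).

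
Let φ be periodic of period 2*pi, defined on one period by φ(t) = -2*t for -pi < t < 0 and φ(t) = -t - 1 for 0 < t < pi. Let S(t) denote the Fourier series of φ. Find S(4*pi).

-1/2

t = 4*pi differs from t = 0 by 2 full period(s), and the series is 2*pi-periodic.
At t = 0 the one-sided limits are φ(0^-) = 0 and φ(0^+) = -1.
By Dirichlet's theorem the series converges to their average, [(0) + (-1)]/2 = -1/2.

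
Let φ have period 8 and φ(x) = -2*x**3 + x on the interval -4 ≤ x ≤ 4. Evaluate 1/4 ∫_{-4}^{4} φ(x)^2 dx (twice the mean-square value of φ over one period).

1/4 ∫_{-4}^{4} φ(x)^2 dx = 1/4 · (1798528/105) = 449632/105.

449632/105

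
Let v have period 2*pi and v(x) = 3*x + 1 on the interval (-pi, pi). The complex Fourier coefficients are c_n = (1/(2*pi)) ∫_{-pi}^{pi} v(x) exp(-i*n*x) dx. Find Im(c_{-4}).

Since v is real-valued, Im(c_{-4}) = -(1/(2*pi)) ∫_{-pi}^{pi} v(x) sin(-4*x) dx = b_{4}/2.
Integrating by parts (boundary term plus one more integral), an antiderivative of (3*x + 1) sin(-4*x) is 3*x*cos(4*x)/4 - 3*sin(4*x)/16 + cos(4*x)/4; evaluating from -pi to pi: ∫_{-pi}^{pi} (3*x + 1) sin(-4*x) dx = (1/4 + 3*pi/4) - (1/4 - 3*pi/4) = 3*pi/2.
Hence Im(c_{-4}) = (-1/(2*pi))·(3*pi/2) = -3/4.

-3/4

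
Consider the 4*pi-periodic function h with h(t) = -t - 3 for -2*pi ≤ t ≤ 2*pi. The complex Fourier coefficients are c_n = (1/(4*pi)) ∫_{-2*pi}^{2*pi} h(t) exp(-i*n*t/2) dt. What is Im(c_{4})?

-1/2

Since h is real-valued, Im(c_{4}) = -(1/(4*pi)) ∫_{-2*pi}^{2*pi} h(t) sin(2*t) dt = -b_{4}/2.
Integrating by parts (boundary term plus one more integral), an antiderivative of (-t - 3) sin(2*t) is t*cos(2*t)/2 - sin(2*t)/4 + 3*cos(2*t)/2; evaluating from -2*pi to 2*pi: ∫_{-2*pi}^{2*pi} (-t - 3) sin(2*t) dt = (3/2 + pi) - (3/2 - pi) = 2*pi.
Hence Im(c_{4}) = (-1/(4*pi))·(2*pi) = -1/2.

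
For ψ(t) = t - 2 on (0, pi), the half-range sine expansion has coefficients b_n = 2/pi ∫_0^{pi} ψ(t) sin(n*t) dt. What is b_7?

b_7 = 2/pi ∫_0^{pi} (t - 2) sin(7*t) dt.
Integrating by parts (boundary term plus one more integral), an antiderivative of (t - 2) sin(7*t) is -t*cos(7*t)/7 + sin(7*t)/49 + 2*cos(7*t)/7; evaluating from 0 to pi: ∫_{0}^{pi} (t - 2) sin(7*t) dt = (-2/7 + pi/7) - (2/7) = -4/7 + pi/7.
Hence b_7 = (2/pi)·(-4/7 + pi/7) = 2*(-4 + pi)/(7*pi).

2*(-4 + pi)/(7*pi)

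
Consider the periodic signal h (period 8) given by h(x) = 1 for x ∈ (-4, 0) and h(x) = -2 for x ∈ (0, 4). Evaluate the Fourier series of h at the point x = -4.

x = -4 differs from x = 4 by -1 full period(s), and the series is 8-periodic.
At x = 4 the one-sided limits are h(4^-) = -2 and h(4^+) = 1.
By Dirichlet's theorem the series converges to their average, [(-2) + (1)]/2 = -1/2.

-1/2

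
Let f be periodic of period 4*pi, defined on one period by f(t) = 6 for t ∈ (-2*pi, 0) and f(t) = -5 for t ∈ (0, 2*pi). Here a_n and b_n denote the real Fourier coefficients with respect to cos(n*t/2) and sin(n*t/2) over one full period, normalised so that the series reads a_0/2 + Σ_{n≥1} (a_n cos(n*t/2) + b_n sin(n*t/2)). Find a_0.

1

a_0 = (1/(2*pi)) ∫_{-2*pi}^{2*pi} f(t) dt = (1/(2*pi)) · (2*pi) = 1.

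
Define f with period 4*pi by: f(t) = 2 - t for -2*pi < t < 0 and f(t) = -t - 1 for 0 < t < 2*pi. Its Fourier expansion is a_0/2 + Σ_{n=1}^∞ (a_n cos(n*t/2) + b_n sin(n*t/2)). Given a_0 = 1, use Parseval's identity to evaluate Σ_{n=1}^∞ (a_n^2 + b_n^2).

Parseval: a_0^2/2 + Σ_{n≥1} (a_n^2+b_n^2) = (1/(2*pi)) ∫_{-2*pi}^{2*pi} f(t)^2 dt = 5 + 6*pi + 8*pi**2/3.
Subtract a_0^2/2 = 1/2: Σ (a_n^2+b_n^2) = 9/2 + 6*pi + 8*pi**2/3.

9/2 + 6*pi + 8*pi**2/3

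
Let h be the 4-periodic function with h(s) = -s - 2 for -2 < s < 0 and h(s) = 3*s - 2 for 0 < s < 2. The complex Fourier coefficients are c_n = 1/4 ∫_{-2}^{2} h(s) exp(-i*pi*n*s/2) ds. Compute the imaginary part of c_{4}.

Since h is real-valued, Im(c_{4}) = -1/4 ∫_{-2}^{2} h(s) sin(2*pi*s) ds = -b_{4}/2.
Split the integral at the breakpoints.
Integrating by parts (boundary term plus one more integral), an antiderivative of (-s - 2) sin(2*pi*s) is s*cos(2*pi*s)/(2*pi) - sin(2*pi*s)/(4*pi**2) + cos(2*pi*s)/pi; evaluating from -2 to 0: ∫_{-2}^{0} (-s - 2) sin(2*pi*s) ds = (1/pi) - (0) = 1/pi.
Integrating by parts (boundary term plus one more integral), an antiderivative of (3*s - 2) sin(2*pi*s) is -3*s*cos(2*pi*s)/(2*pi) + 3*sin(2*pi*s)/(4*pi**2) + cos(2*pi*s)/pi; evaluating from 0 to 2: ∫_{0}^{2} (3*s - 2) sin(2*pi*s) ds = (-2/pi) - (1/pi) = -3/pi.
So ∫_{-2}^{2} h(s) sin(2*pi*s) ds = -2/pi.
Hence Im(c_{4}) = (-1/4)·(-2/pi) = 1/(2*pi).

1/(2*pi)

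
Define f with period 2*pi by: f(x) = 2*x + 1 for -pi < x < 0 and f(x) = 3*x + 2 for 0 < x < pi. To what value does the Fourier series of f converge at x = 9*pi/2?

x = 9*pi/2 differs from x = pi/2 by 2 full period(s), and the series is 2*pi-periodic.
f is continuous at x = pi/2 with value 2 + 3*pi/2, so the series converges to 2 + 3*pi/2 there.

2 + 3*pi/2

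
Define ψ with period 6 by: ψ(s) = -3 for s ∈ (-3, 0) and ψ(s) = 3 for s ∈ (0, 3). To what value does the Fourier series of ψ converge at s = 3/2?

3

ψ is continuous at s = 3/2 with value 3, so the series converges to 3 there.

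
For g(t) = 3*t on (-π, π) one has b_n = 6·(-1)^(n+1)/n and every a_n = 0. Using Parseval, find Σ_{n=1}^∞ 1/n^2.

pi**2/6

Parseval: Σ b_n^2 = (1/π) ∫_{-π}^{π} g(t)^2 dt = 6*pi**2.
Σ b_n^2 = Σ 36/n^2, so Σ 1/n^2 = (6*pi**2)/36 = pi**2/6.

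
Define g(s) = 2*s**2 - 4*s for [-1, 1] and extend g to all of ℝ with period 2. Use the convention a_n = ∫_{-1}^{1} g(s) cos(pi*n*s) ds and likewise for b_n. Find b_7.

b_7 = ∫_{-1}^{1} g(s) sin(7*pi*s) ds.
Integrating by parts twice (tabular method), an antiderivative of (2*s**2 - 4*s) sin(7*pi*s) is -2*s**2*cos(7*pi*s)/(7*pi) + 4*s*sin(7*pi*s)/(49*pi**2) + 4*s*cos(7*pi*s)/(7*pi) - 4*sin(7*pi*s)/(49*pi**2) + 4*cos(7*pi*s)/(343*pi**3); evaluating from -1 to 1: ∫_{-1}^{1} (2*s**2 - 4*s) sin(7*pi*s) ds = (2*(-49*pi**2 - 2)/(343*pi**3)) - (2*(-2 + 147*pi**2)/(343*pi**3)) = -8/(7*pi).
Hence b_7 = -8/(7*pi).

-8/(7*pi)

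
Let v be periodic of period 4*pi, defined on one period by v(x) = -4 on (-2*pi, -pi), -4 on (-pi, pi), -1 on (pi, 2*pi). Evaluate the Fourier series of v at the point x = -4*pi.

x = -4*pi differs from x = 0 by -1 full period(s), and the series is 4*pi-periodic.
v is continuous at x = 0 with value -4, so the series converges to -4 there.

-4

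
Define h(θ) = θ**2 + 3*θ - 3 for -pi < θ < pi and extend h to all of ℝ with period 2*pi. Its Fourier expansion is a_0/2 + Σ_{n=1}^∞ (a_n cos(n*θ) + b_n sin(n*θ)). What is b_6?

-1

b_6 = 1/pi ∫_{-pi}^{pi} h(θ) sin(6*θ) dθ.
Integrating by parts twice (tabular method), an antiderivative of (θ**2 + 3*θ - 3) sin(6*θ) is -θ**2*cos(6*θ)/6 + θ*sin(6*θ)/18 - θ*cos(6*θ)/2 + sin(6*θ)/12 + 55*cos(6*θ)/108; evaluating from -pi to pi: ∫_{-pi}^{pi} (θ**2 + 3*θ - 3) sin(6*θ) dθ = (-pi**2/6 - pi/2 + 55/108) - (-pi**2/6 + 55/108 + pi/2) = -pi.
Hence b_6 = (1/pi)·(-pi) = -1.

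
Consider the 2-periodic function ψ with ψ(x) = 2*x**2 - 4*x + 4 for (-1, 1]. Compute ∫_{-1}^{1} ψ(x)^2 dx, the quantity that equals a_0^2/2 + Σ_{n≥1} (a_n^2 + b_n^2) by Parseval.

∫_{-1}^{1} ψ(x)^2 dx = 824/15.

824/15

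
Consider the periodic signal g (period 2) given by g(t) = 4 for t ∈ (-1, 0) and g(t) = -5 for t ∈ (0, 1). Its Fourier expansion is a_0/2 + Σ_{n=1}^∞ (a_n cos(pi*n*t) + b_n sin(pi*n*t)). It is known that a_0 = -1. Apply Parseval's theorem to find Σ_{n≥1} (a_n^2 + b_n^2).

81/2

Parseval: a_0^2/2 + Σ_{n≥1} (a_n^2+b_n^2) = ∫_{-1}^{1} g(t)^2 dt = 41.
Subtract a_0^2/2 = 1/2: Σ (a_n^2+b_n^2) = 81/2.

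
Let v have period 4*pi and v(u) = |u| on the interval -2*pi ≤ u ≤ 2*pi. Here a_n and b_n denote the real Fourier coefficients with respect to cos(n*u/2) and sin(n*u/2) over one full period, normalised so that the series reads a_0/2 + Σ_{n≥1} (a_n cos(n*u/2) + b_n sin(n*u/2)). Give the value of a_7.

a_7 = (1/(2*pi)) ∫_{-2*pi}^{2*pi} v(u) cos(7*u/2) du.
v is even and cos(7*u/2) is even, so the integrand is even and a_7 = 1/pi ∫_0^{2*pi} v(u) cos(7*u/2) du.
Integrating by parts (boundary term plus one more integral), an antiderivative of (u) cos(7*u/2) is 2*u*sin(7*u/2)/7 + 4*cos(7*u/2)/49; evaluating from 0 to 2*pi: ∫_{0}^{2*pi} (u) cos(7*u/2) du = (-4/49) - (4/49) = -8/49.
Hence a_7 = (1/pi)·(-8/49) = -8/(49*pi).

-8/(49*pi)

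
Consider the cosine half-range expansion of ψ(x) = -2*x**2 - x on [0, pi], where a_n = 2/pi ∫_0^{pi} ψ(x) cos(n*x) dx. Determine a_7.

4*(1 + 2*pi)/(49*pi)

a_7 = 2/pi ∫_0^{pi} (-2*x**2 - x) cos(7*x) dx.
Integrating by parts twice (tabular method), an antiderivative of (-2*x**2 - x) cos(7*x) is -2*x**2*sin(7*x)/7 - x*sin(7*x)/7 - 4*x*cos(7*x)/49 + 4*sin(7*x)/343 - cos(7*x)/49; evaluating from 0 to pi: ∫_{0}^{pi} (-2*x**2 - x) cos(7*x) dx = (1/49 + 4*pi/49) - (-1/49) = 2/49 + 4*pi/49.
Hence a_7 = (2/pi)·(2/49 + 4*pi/49) = 4*(1 + 2*pi)/(49*pi).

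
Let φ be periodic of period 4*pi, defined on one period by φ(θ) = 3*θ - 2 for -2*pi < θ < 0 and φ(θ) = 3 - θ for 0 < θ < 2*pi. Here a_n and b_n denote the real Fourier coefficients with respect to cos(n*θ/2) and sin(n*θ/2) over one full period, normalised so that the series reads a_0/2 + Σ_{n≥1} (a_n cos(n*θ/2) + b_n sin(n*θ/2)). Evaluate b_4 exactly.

-1

b_4 = (1/(2*pi)) ∫_{-2*pi}^{2*pi} φ(θ) sin(2*θ) dθ.
Split the integral at the breakpoints.
Integrating by parts (boundary term plus one more integral), an antiderivative of (3*θ - 2) sin(2*θ) is -3*θ*cos(2*θ)/2 + 3*sin(2*θ)/4 + cos(2*θ); evaluating from -2*pi to 0: ∫_{-2*pi}^{0} (3*θ - 2) sin(2*θ) dθ = (1) - (1 + 3*pi) = -3*pi.
Integrating by parts (boundary term plus one more integral), an antiderivative of (3 - θ) sin(2*θ) is θ*cos(2*θ)/2 - sin(2*θ)/4 - 3*cos(2*θ)/2; evaluating from 0 to 2*pi: ∫_{0}^{2*pi} (3 - θ) sin(2*θ) dθ = (-3/2 + pi) - (-3/2) = pi.
Summing the pieces and multiplying by (1/(2*pi)) gives b_4 = -1.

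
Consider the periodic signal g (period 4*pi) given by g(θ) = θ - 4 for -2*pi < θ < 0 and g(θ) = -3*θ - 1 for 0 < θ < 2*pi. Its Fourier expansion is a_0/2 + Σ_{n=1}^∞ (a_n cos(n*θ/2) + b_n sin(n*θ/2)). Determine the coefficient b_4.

b_4 = (1/(2*pi)) ∫_{-2*pi}^{2*pi} g(θ) sin(2*θ) dθ.
Split the integral at the breakpoints.
Integrating by parts (boundary term plus one more integral), an antiderivative of (θ - 4) sin(2*θ) is -θ*cos(2*θ)/2 + sin(2*θ)/4 + 2*cos(2*θ); evaluating from -2*pi to 0: ∫_{-2*pi}^{0} (θ - 4) sin(2*θ) dθ = (2) - (2 + pi) = -pi.
Integrating by parts (boundary term plus one more integral), an antiderivative of (-3*θ - 1) sin(2*θ) is 3*θ*cos(2*θ)/2 - 3*sin(2*θ)/4 + cos(2*θ)/2; evaluating from 0 to 2*pi: ∫_{0}^{2*pi} (-3*θ - 1) sin(2*θ) dθ = (1/2 + 3*pi) - (1/2) = 3*pi.
Summing the pieces and multiplying by (1/(2*pi)) gives b_4 = 1.

1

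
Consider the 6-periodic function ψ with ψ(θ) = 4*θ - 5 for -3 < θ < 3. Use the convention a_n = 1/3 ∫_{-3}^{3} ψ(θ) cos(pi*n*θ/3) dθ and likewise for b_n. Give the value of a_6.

a_6 = 1/3 ∫_{-3}^{3} ψ(θ) cos(2*pi*θ) dθ.
Integrating by parts (boundary term plus one more integral), an antiderivative of (4*θ - 5) cos(2*pi*θ) is 2*θ*sin(2*pi*θ)/pi - 5*sin(2*pi*θ)/(2*pi) + cos(2*pi*θ)/pi**2; evaluating from -3 to 3: ∫_{-3}^{3} (4*θ - 5) cos(2*pi*θ) dθ = (pi**(-2)) - (pi**(-2)) = 0.
Hence a_6 = (1/3)·(0) = 0.

0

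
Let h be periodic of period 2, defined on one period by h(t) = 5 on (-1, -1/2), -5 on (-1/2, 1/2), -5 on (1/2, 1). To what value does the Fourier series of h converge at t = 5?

0

t = 5 differs from t = 1 by 2 full period(s), and the series is 2-periodic.
At t = 1 the one-sided limits are h(1^-) = -5 and h(1^+) = 5.
By Dirichlet's theorem the series converges to their average, [(-5) + (5)]/2 = 0.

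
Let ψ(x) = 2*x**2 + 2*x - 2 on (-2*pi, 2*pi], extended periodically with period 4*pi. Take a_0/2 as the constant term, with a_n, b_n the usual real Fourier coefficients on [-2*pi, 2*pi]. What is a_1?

a_1 = (1/(2*pi)) ∫_{-2*pi}^{2*pi} ψ(x) cos(x/2) dx.
Integrating by parts twice (tabular method), an antiderivative of (2*x**2 + 2*x - 2) cos(x/2) is 4*x**2*sin(x/2) + 4*x*sin(x/2) + 16*x*cos(x/2) - 36*sin(x/2) + 8*cos(x/2); evaluating from -2*pi to 2*pi: ∫_{-2*pi}^{2*pi} (2*x**2 + 2*x - 2) cos(x/2) dx = (-32*pi - 8) - (-8 + 32*pi) = -64*pi.
Hence a_1 = (1/(2*pi))·(-64*pi) = -32.

-32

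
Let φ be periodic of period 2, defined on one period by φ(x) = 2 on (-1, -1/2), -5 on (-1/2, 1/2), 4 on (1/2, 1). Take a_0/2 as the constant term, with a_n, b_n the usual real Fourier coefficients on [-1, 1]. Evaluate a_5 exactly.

a_5 = ∫_{-1}^{1} φ(x) cos(5*pi*x) dx.
Split the integral at the breakpoints.
Directly, an antiderivative of (2) cos(5*pi*x) is 2*sin(5*pi*x)/(5*pi); evaluating from -1 to -1/2: ∫_{-1}^{-1/2} (2) cos(5*pi*x) dx = (-2/(5*pi)) - (0) = -2/(5*pi).
Directly, an antiderivative of (-5) cos(5*pi*x) is -sin(5*pi*x)/pi; evaluating from -1/2 to 1/2: ∫_{-1/2}^{1/2} (-5) cos(5*pi*x) dx = (-1/pi) - (1/pi) = -2/pi.
Directly, an antiderivative of (4) cos(5*pi*x) is 4*sin(5*pi*x)/(5*pi); evaluating from 1/2 to 1: ∫_{1/2}^{1} (4) cos(5*pi*x) dx = (0) - (4/(5*pi)) = -4/(5*pi).
Summing the pieces gives a_5 = -16/(5*pi).

-16/(5*pi)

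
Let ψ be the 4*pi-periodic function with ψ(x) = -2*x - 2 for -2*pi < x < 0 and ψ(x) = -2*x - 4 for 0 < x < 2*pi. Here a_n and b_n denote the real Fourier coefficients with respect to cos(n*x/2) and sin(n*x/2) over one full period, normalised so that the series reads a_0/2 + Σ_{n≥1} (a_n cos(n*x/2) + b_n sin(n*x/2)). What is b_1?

b_1 = (1/(2*pi)) ∫_{-2*pi}^{2*pi} ψ(x) sin(x/2) dx.
Split the integral at the breakpoints.
Integrating by parts (boundary term plus one more integral), an antiderivative of (-2*x - 2) sin(x/2) is 4*x*cos(x/2) - 8*sin(x/2) + 4*cos(x/2); evaluating from -2*pi to 0: ∫_{-2*pi}^{0} (-2*x - 2) sin(x/2) dx = (4) - (-4 + 8*pi) = 8 - 8*pi.
Integrating by parts (boundary term plus one more integral), an antiderivative of (-2*x - 4) sin(x/2) is 4*x*cos(x/2) - 8*sin(x/2) + 8*cos(x/2); evaluating from 0 to 2*pi: ∫_{0}^{2*pi} (-2*x - 4) sin(x/2) dx = (-8*pi - 8) - (8) = -8*pi - 16.
Summing the pieces and multiplying by (1/(2*pi)) gives b_1 = -8 - 4/pi.

-8 - 4/pi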